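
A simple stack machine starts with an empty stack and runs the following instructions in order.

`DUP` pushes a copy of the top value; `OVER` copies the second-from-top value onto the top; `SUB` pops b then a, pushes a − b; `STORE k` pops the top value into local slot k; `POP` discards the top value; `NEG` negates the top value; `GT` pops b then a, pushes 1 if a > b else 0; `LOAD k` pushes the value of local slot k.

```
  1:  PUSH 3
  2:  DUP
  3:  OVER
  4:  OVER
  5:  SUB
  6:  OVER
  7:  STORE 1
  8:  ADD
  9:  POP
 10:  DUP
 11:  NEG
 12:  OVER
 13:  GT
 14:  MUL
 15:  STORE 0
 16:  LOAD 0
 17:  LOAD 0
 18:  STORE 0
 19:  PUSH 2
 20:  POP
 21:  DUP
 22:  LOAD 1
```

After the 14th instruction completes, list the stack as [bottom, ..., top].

[0]

PUSH 3  -> 3
DUP     -> 3 3
OVER    -> 3 3 3
OVER    -> 3 3 3 3
SUB     -> 3 3 0
OVER    -> 3 3 0 3
STORE 1 -> 3 3 0
ADD     -> 3 3
POP     -> 3
DUP     -> 3 3
NEG     -> 3 -3
OVER    -> 3 -3 3
GT      -> 3 0
MUL     -> 0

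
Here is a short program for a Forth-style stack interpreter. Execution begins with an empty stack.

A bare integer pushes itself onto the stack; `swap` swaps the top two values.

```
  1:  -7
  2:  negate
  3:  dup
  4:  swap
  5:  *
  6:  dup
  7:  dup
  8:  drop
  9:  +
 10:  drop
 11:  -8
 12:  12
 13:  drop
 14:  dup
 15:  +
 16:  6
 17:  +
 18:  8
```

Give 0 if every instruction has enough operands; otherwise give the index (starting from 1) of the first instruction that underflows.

-7     → -7
negate → 7
dup    → 7 7
swap   → 7 7
*      → 49
dup    → 49 49
dup    → 49 49 49
drop   → 49 49
+      → 98
drop   → (empty)
-8     → -8
12     → -8 12
drop   → -8
dup    → -8 -8
+      → -16
6      → -16 6
+      → -10
8      → -10 8

0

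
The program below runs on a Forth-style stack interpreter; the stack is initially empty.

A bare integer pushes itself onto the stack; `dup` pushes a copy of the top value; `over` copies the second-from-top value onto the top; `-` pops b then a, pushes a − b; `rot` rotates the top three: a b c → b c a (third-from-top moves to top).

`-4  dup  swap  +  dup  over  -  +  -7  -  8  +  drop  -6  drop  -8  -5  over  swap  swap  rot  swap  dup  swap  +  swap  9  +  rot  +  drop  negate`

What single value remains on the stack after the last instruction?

-4     -> [-4]
dup    -> [-4, -4]
swap   -> [-4, -4]
+      -> [-8]
dup    -> [-8, -8]
over   -> [-8, -8, -8]
-      -> [-8, 0]
+      -> [-8]
-7     -> [-8, -7]
-      -> [-1]
8      -> [-1, 8]
+      -> [7]
drop   -> []
-6     -> [-6]
drop   -> []
-8     -> [-8]
-5     -> [-8, -5]
over   -> [-8, -5, -8]
swap   -> [-8, -8, -5]
swap   -> [-8, -5, -8]
rot    -> [-5, -8, -8]
swap   -> [-5, -8, -8]
dup    -> [-5, -8, -8, -8]
swap   -> [-5, -8, -8, -8]
+      -> [-5, -8, -16]
swap   -> [-5, -16, -8]
9      -> [-5, -16, -8, 9]
+      -> [-5, -16, 1]
rot    -> [-16, 1, -5]
+      -> [-16, -4]
drop   -> [-16]
negate -> [16]

16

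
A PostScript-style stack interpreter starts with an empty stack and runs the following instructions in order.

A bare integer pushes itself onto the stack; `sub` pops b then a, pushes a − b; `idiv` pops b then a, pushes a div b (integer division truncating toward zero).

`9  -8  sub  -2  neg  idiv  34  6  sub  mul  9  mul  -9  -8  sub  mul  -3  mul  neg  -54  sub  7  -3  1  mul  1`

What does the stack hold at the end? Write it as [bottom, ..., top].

[-5994, 7, -3, 1]

9    : [9]
-8   : [9, -8]
sub  : [17]
-2   : [17, -2]
neg  : [17, 2]
idiv : [8]
34   : [8, 34]
6    : [8, 34, 6]
sub  : [8, 28]
mul  : [224]
9    : [224, 9]
mul  : [2016]
-9   : [2016, -9]
-8   : [2016, -9, -8]
sub  : [2016, -1]
mul  : [-2016]
-3   : [-2016, -3]
mul  : [6048]
neg  : [-6048]
-54  : [-6048, -54]
sub  : [-5994]
7    : [-5994, 7]
-3   : [-5994, 7, -3]
1    : [-5994, 7, -3, 1]
mul  : [-5994, 7, -3]
1    : [-5994, 7, -3, 1]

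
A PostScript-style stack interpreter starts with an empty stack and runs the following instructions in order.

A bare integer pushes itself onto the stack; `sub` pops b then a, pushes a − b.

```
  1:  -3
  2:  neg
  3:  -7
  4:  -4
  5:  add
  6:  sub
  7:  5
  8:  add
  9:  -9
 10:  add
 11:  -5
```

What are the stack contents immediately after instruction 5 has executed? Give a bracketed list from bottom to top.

-3   [-3]
neg  [3]
-7   [3, -7]
-4   [3, -7, -4]
add  [3, -11]

[3, -11]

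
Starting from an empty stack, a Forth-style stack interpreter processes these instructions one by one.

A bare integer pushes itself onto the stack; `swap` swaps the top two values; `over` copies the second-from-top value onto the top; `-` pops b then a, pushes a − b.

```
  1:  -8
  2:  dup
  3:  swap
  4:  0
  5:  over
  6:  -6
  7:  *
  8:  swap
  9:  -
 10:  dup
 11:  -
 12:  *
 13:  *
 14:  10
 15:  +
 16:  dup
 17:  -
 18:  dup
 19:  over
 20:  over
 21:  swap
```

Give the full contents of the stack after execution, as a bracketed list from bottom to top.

-8   : -8
dup  : -8 -8
swap : -8 -8
0    : -8 -8 0
over : -8 -8 0 -8
-6   : -8 -8 0 -8 -6
*    : -8 -8 0 48
swap : -8 -8 48 0
-    : -8 -8 48
dup  : -8 -8 48 48
-    : -8 -8 0
*    : -8 0
*    : 0
10   : 0 10
+    : 10
dup  : 10 10
-    : 0
dup  : 0 0
over : 0 0 0
over : 0 0 0 0
swap : 0 0 0 0

[0, 0, 0, 0]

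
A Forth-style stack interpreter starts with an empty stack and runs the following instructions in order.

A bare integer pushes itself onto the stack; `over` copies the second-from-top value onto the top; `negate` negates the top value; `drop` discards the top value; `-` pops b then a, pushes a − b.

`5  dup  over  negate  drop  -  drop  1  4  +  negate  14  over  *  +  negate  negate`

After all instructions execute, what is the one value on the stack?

-75

5       [5]
dup     [5, 5]
over    [5, 5, 5]
negate  [5, 5, -5]
drop    [5, 5]
-       [0]
drop    []
1       [1]
4       [1, 4]
+       [5]
negate  [-5]
14      [-5, 14]
over    [-5, 14, -5]
*       [-5, -70]
+       [-75]
negate  [75]
negate  [-75]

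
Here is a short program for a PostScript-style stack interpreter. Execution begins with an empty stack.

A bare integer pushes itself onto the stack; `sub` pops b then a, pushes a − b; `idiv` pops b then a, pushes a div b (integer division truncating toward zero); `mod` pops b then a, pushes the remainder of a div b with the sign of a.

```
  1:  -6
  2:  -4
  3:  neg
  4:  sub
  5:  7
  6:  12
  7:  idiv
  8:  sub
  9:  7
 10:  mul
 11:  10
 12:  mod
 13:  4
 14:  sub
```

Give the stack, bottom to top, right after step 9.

[-10, 7]

-6   -> [-6]
-4   -> [-6, -4]
neg  -> [-6, 4]
sub  -> [-10]
7    -> [-10, 7]
12   -> [-10, 7, 12]
idiv -> [-10, 0]
sub  -> [-10]
7    -> [-10, 7]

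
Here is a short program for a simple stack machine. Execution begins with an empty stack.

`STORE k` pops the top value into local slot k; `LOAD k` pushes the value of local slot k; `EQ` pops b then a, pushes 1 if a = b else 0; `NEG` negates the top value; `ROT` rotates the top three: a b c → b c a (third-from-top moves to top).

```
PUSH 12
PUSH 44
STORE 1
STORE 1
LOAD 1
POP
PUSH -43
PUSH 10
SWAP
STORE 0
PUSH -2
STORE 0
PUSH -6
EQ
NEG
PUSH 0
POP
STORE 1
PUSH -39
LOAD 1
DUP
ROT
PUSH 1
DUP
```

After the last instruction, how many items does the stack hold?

PUSH 12  → 12
PUSH 44  → 12 44
STORE 1  → 12
STORE 1  → (empty)
LOAD 1   → 12
POP      → (empty)
PUSH -43 → -43
PUSH 10  → -43 10
SWAP     → 10 -43
STORE 0  → 10
PUSH -2  → 10 -2
STORE 0  → 10
PUSH -6  → 10 -6
EQ       → 0
NEG      → 0
PUSH 0   → 0 0
POP      → 0
STORE 1  → (empty)
PUSH -39 → -39
LOAD 1   → -39 0
DUP      → -39 0 0
ROT      → 0 0 -39
PUSH 1   → 0 0 -39 1
DUP      → 0 0 -39 1 1

5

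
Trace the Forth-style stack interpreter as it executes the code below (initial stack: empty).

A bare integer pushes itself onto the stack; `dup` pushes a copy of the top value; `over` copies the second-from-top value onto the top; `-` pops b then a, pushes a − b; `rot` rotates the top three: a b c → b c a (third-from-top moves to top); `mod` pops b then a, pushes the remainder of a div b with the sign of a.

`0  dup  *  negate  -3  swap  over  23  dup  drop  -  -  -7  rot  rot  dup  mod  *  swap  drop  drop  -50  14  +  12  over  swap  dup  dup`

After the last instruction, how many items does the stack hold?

0      → 0
dup    → 0 0
*      → 0
negate → 0
-3     → 0 -3
swap   → -3 0
over   → -3 0 -3
23     → -3 0 -3 23
dup    → -3 0 -3 23 23
drop   → -3 0 -3 23
-      → -3 0 -26
-      → -3 26
-7     → -3 26 -7
rot    → 26 -7 -3
rot    → -7 -3 26
dup    → -7 -3 26 26
mod    → -7 -3 0
*      → -7 0
swap   → 0 -7
drop   → 0
drop   → (empty)
-50    → -50
14     → -50 14
+      → -36
12     → -36 12
over   → -36 12 -36
swap   → -36 -36 12
dup    → -36 -36 12 12
dup    → -36 -36 12 12 12

5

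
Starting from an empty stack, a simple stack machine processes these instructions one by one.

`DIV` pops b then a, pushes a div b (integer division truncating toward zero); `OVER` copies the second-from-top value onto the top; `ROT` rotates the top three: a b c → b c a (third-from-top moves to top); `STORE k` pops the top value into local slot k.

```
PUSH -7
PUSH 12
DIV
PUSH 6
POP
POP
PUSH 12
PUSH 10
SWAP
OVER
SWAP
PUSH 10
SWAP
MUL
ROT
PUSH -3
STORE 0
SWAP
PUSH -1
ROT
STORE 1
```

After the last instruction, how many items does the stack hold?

PUSH -7  -7
PUSH 12  -7 12
DIV      0
PUSH 6   0 6
POP      0
POP      (empty)
PUSH 12  12
PUSH 10  12 10
SWAP     10 12
OVER     10 12 10
SWAP     10 10 12
PUSH 10  10 10 12 10
SWAP     10 10 10 12
MUL      10 10 120
ROT      10 120 10
PUSH -3  10 120 10 -3
STORE 0  10 120 10
SWAP     10 10 120
PUSH -1  10 10 120 -1
ROT      10 120 -1 10
STORE 1  10 120 -1

3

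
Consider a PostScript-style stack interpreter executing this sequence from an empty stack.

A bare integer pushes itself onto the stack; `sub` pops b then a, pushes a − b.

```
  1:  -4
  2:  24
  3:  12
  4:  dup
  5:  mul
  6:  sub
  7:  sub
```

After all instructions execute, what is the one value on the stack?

-4  -> -4
24  -> -4 24
12  -> -4 24 12
dup -> -4 24 12 12
mul -> -4 24 144
sub -> -4 -120
sub -> 116

116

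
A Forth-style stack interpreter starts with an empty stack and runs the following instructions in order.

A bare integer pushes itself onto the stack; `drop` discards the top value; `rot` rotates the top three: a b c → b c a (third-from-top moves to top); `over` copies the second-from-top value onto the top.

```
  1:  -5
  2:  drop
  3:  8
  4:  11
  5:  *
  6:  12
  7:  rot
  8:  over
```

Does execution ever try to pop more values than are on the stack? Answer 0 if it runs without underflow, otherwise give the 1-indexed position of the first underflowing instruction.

7

-5   -> -5
drop -> (empty)
8    -> 8
11   -> 8 11
*    -> 88
12   -> 88 12
rot  — needs 3 operands, stack has 2 → underflow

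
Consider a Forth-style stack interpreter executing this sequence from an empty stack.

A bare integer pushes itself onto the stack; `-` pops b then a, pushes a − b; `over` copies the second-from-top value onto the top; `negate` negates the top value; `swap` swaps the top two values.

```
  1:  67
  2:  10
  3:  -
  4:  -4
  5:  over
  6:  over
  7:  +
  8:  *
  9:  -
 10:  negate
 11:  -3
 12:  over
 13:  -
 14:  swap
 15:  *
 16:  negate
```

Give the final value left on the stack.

71554

67     -> 67
10     -> 67 10
-      -> 57
-4     -> 57 -4
over   -> 57 -4 57
over   -> 57 -4 57 -4
+      -> 57 -4 53
*      -> 57 -212
-      -> 269
negate -> -269
-3     -> -269 -3
over   -> -269 -3 -269
-      -> -269 266
swap   -> 266 -269
*      -> -71554
negate -> 71554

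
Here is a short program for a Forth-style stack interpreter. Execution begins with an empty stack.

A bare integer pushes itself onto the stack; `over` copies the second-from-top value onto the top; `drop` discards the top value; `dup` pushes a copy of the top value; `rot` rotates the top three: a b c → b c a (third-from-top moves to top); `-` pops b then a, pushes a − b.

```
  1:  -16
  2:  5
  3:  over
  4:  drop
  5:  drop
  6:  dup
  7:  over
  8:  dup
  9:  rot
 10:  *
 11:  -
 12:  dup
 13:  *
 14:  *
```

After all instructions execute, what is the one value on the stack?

-16  → -16
5    → -16 5
over → -16 5 -16
drop → -16 5
drop → -16
dup  → -16 -16
over → -16 -16 -16
dup  → -16 -16 -16 -16
rot  → -16 -16 -16 -16
*    → -16 -16 256
-    → -16 -272
dup  → -16 -272 -272
*    → -16 73984
*    → -1183744

-1183744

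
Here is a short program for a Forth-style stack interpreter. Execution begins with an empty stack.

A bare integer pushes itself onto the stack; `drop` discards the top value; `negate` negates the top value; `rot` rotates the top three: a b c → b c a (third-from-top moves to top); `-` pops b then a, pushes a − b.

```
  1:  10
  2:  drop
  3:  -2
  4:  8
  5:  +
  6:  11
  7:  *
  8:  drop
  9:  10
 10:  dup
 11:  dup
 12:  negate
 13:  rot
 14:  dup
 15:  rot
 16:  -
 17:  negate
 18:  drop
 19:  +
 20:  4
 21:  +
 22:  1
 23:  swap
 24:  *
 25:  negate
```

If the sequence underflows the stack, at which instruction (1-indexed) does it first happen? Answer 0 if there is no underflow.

0

10     : 10
drop   : (empty)
-2     : -2
8      : -2 8
+      : 6
11     : 6 11
*      : 66
drop   : (empty)
10     : 10
dup    : 10 10
dup    : 10 10 10
negate : 10 10 -10
rot    : 10 -10 10
dup    : 10 -10 10 10
rot    : 10 10 10 -10
-      : 10 10 20
negate : 10 10 -20
drop   : 10 10
+      : 20
4      : 20 4
+      : 24
1      : 24 1
swap   : 1 24
*      : 24
negate : -24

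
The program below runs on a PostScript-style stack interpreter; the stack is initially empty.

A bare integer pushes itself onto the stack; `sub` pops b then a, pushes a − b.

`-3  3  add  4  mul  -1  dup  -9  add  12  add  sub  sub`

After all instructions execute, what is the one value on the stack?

-3  → [-3]
3   → [-3, 3]
add → [0]
4   → [0, 4]
mul → [0]
-1  → [0, -1]
dup → [0, -1, -1]
-9  → [0, -1, -1, -9]
add → [0, -1, -10]
12  → [0, -1, -10, 12]
add → [0, -1, 2]
sub → [0, -3]
sub → [3]

3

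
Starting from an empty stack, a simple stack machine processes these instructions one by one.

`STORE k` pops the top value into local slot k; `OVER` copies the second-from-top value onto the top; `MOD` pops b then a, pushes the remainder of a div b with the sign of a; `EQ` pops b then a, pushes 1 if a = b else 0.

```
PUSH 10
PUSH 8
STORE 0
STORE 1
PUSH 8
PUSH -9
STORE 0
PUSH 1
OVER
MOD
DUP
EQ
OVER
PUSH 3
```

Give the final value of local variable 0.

-9

PUSH 10  10
PUSH 8   10 8
STORE 0  10
STORE 1  (empty)
PUSH 8   8
PUSH -9  8 -9
STORE 0  8
PUSH 1   8 1
OVER     8 1 8
MOD      8 1
DUP      8 1 1
EQ       8 1
OVER     8 1 8
PUSH 3   8 1 8 3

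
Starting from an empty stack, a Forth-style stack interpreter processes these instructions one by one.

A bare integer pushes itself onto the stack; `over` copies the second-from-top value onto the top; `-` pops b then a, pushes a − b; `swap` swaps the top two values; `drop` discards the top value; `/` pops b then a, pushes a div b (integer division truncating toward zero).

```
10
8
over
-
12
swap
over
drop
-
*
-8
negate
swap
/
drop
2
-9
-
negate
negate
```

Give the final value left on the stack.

10     → 10
8      → 10 8
over   → 10 8 10
-      → 10 -2
12     → 10 -2 12
swap   → 10 12 -2
over   → 10 12 -2 12
drop   → 10 12 -2
-      → 10 14
*      → 140
-8     → 140 -8
negate → 140 8
swap   → 8 140
/      → 0
drop   → (empty)
2      → 2
-9     → 2 -9
-      → 11
negate → -11
negate → 11

11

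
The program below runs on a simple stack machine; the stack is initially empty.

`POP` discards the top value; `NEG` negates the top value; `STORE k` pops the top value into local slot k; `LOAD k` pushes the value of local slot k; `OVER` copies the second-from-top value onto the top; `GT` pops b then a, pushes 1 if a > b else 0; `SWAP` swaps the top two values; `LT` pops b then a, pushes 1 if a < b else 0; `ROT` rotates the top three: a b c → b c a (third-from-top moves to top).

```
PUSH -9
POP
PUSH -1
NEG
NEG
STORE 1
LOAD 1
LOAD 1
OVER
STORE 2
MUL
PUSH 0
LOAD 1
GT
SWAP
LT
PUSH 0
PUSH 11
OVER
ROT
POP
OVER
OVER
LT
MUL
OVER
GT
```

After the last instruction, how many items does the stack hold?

3

PUSH -9 → -9
POP     → (empty)
PUSH -1 → -1
NEG     → 1
NEG     → -1
STORE 1 → (empty)
LOAD 1  → -1
LOAD 1  → -1 -1
OVER    → -1 -1 -1
STORE 2 → -1 -1
MUL     → 1
PUSH 0  → 1 0
LOAD 1  → 1 0 -1
GT      → 1 1
SWAP    → 1 1
LT      → 0
PUSH 0  → 0 0
PUSH 11 → 0 0 11
OVER    → 0 0 11 0
ROT     → 0 11 0 0
POP     → 0 11 0
OVER    → 0 11 0 11
OVER    → 0 11 0 11 0
LT      → 0 11 0 0
MUL     → 0 11 0
OVER    → 0 11 0 11
GT      → 0 11 0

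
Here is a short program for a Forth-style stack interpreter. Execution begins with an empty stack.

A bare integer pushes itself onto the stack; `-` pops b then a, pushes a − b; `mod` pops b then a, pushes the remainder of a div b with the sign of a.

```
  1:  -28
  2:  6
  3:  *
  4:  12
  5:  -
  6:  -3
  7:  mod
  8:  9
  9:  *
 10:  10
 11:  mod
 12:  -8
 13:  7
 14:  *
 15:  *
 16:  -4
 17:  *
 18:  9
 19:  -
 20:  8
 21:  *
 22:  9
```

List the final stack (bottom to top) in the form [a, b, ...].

-28  -28
6    -28 6
*    -168
12   -168 12
-    -180
-3   -180 -3
mod  0
9    0 9
*    0
10   0 10
mod  0
-8   0 -8
7    0 -8 7
*    0 -56
*    0
-4   0 -4
*    0
9    0 9
-    -9
8    -9 8
*    -72
9    -72 9

[-72, 9]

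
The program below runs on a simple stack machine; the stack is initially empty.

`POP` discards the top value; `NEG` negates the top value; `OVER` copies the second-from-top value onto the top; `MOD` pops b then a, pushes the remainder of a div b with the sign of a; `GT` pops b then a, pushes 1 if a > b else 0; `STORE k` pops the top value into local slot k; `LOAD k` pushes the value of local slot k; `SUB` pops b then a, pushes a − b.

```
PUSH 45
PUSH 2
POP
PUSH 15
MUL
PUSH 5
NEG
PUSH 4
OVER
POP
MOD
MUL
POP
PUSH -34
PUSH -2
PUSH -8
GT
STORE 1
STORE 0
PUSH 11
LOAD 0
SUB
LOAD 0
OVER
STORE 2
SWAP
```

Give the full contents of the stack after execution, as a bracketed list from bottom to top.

PUSH 45  → [45]
PUSH 2   → [45, 2]
POP      → [45]
PUSH 15  → [45, 15]
MUL      → [675]
PUSH 5   → [675, 5]
NEG      → [675, -5]
PUSH 4   → [675, -5, 4]
OVER     → [675, -5, 4, -5]
POP      → [675, -5, 4]
MOD      → [675, -1]
MUL      → [-675]
POP      → []
PUSH -34 → [-34]
PUSH -2  → [-34, -2]
PUSH -8  → [-34, -2, -8]
GT       → [-34, 1]
STORE 1  → [-34]
STORE 0  → []
PUSH 11  → [11]
LOAD 0   → [11, -34]
SUB      → [45]
LOAD 0   → [45, -34]
OVER     → [45, -34, 45]
STORE 2  → [45, -34]
SWAP     → [-34, 45]

[-34, 45]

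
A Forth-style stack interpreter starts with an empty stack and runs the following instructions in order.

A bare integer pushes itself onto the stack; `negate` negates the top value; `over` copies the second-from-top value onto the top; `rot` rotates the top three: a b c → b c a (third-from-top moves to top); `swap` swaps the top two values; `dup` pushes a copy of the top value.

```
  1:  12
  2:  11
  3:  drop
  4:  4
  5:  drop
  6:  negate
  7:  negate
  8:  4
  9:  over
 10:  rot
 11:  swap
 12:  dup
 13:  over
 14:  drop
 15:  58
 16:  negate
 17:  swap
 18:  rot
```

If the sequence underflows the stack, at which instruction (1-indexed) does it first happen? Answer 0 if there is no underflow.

12     → 12
11     → 12 11
drop   → 12
4      → 12 4
drop   → 12
negate → -12
negate → 12
4      → 12 4
over   → 12 4 12
rot    → 4 12 12
swap   → 4 12 12
dup    → 4 12 12 12
over   → 4 12 12 12 12
drop   → 4 12 12 12
58     → 4 12 12 12 58
negate → 4 12 12 12 -58
swap   → 4 12 12 -58 12
rot    → 4 12 -58 12 12

0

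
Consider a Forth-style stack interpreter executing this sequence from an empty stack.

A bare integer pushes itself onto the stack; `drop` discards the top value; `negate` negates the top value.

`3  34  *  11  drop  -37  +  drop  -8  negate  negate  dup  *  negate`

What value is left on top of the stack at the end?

3      -> 3
34     -> 3 34
*      -> 102
11     -> 102 11
drop   -> 102
-37    -> 102 -37
+      -> 65
drop   -> (empty)
-8     -> -8
negate -> 8
negate -> -8
dup    -> -8 -8
*      -> 64
negate -> -64

-64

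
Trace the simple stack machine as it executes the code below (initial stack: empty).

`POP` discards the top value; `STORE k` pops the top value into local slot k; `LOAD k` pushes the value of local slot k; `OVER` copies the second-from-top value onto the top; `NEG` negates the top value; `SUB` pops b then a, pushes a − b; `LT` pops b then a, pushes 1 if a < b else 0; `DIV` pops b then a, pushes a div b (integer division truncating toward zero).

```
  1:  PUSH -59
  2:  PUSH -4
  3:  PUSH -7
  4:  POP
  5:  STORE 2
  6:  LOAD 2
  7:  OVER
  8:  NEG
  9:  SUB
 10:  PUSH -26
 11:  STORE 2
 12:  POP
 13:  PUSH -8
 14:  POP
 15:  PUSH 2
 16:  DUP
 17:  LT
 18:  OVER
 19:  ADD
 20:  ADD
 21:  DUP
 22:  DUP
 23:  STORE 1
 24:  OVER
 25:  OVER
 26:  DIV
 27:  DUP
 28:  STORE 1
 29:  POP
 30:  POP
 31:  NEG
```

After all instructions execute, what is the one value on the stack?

PUSH -59 → -59
PUSH -4  → -59 -4
PUSH -7  → -59 -4 -7
POP      → -59 -4
STORE 2  → -59
LOAD 2   → -59 -4
OVER     → -59 -4 -59
NEG      → -59 -4 59
SUB      → -59 -63
PUSH -26 → -59 -63 -26
STORE 2  → -59 -63
POP      → -59
PUSH -8  → -59 -8
POP      → -59
PUSH 2   → -59 2
DUP      → -59 2 2
LT       → -59 0
OVER     → -59 0 -59
ADD      → -59 -59
ADD      → -118
DUP      → -118 -118
DUP      → -118 -118 -118
STORE 1  → -118 -118
OVER     → -118 -118 -118
OVER     → -118 -118 -118 -118
DIV      → -118 -118 1
DUP      → -118 -118 1 1
STORE 1  → -118 -118 1
POP      → -118 -118
POP      → -118
NEG      → 118

118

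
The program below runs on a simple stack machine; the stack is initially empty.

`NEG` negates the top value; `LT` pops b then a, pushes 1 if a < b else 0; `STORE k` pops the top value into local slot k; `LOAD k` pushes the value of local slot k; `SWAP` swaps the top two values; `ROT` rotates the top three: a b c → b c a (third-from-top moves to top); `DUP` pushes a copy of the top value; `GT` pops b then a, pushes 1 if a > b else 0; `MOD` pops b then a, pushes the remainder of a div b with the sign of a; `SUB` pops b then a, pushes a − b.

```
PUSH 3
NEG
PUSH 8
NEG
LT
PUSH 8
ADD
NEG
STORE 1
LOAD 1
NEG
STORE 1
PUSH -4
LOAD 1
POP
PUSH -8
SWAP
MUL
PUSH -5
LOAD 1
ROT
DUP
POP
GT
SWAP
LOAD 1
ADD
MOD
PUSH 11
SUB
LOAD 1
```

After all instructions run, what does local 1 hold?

PUSH 3   [3]
NEG      [-3]
PUSH 8   [-3, 8]
NEG      [-3, -8]
LT       [0]
PUSH 8   [0, 8]
ADD      [8]
NEG      [-8]
STORE 1  []
LOAD 1   [-8]
NEG      [8]
STORE 1  []
PUSH -4  [-4]
LOAD 1   [-4, 8]
POP      [-4]
PUSH -8  [-4, -8]
SWAP     [-8, -4]
MUL      [32]
PUSH -5  [32, -5]
LOAD 1   [32, -5, 8]
ROT      [-5, 8, 32]
DUP      [-5, 8, 32, 32]
POP      [-5, 8, 32]
GT       [-5, 0]
SWAP     [0, -5]
LOAD 1   [0, -5, 8]
ADD      [0, 3]
MOD      [0]
PUSH 11  [0, 11]
SUB      [-11]
LOAD 1   [-11, 8]

8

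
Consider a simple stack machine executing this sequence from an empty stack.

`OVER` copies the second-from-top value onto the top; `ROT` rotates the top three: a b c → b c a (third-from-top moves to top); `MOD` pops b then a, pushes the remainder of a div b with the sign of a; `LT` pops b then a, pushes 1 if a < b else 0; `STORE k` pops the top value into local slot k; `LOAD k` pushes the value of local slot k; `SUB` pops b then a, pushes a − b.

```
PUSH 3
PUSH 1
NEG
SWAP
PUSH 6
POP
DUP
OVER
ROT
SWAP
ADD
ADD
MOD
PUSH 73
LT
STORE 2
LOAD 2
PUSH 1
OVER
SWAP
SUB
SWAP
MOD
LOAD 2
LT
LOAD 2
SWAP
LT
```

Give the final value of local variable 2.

PUSH 3  → [3]
PUSH 1  → [3, 1]
NEG     → [3, -1]
SWAP    → [-1, 3]
PUSH 6  → [-1, 3, 6]
POP     → [-1, 3]
DUP     → [-1, 3, 3]
OVER    → [-1, 3, 3, 3]
ROT     → [-1, 3, 3, 3]
SWAP    → [-1, 3, 3, 3]
ADD     → [-1, 3, 6]
ADD     → [-1, 9]
MOD     → [-1]
PUSH 73 → [-1, 73]
LT      → [1]
STORE 2 → []
LOAD 2  → [1]
PUSH 1  → [1, 1]
OVER    → [1, 1, 1]
SWAP    → [1, 1, 1]
SUB     → [1, 0]
SWAP    → [0, 1]
MOD     → [0]
LOAD 2  → [0, 1]
LT      → [1]
LOAD 2  → [1, 1]
SWAP    → [1, 1]
LT      → [0]

1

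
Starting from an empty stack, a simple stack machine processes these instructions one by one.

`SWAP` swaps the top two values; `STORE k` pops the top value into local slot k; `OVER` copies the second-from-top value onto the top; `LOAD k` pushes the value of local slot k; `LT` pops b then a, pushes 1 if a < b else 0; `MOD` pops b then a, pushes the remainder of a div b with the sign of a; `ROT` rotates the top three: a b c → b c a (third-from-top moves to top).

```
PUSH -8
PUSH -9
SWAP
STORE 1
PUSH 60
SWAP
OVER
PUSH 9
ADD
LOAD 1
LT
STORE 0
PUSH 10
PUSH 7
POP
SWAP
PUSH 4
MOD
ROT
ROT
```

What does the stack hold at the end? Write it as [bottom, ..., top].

PUSH -8 -> -8
PUSH -9 -> -8 -9
SWAP    -> -9 -8
STORE 1 -> -9
PUSH 60 -> -9 60
SWAP    -> 60 -9
OVER    -> 60 -9 60
PUSH 9  -> 60 -9 60 9
ADD     -> 60 -9 69
LOAD 1  -> 60 -9 69 -8
LT      -> 60 -9 0
STORE 0 -> 60 -9
PUSH 10 -> 60 -9 10
PUSH 7  -> 60 -9 10 7
POP     -> 60 -9 10
SWAP    -> 60 10 -9
PUSH 4  -> 60 10 -9 4
MOD     -> 60 10 -1
ROT     -> 10 -1 60
ROT     -> -1 60 10

[-1, 60, 10]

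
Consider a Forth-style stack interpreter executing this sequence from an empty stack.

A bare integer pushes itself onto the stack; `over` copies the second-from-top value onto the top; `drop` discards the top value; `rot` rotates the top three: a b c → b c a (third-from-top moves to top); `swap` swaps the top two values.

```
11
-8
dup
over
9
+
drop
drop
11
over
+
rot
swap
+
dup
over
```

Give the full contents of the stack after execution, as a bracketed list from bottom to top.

11   : 11
-8   : 11 -8
dup  : 11 -8 -8
over : 11 -8 -8 -8
9    : 11 -8 -8 -8 9
+    : 11 -8 -8 1
drop : 11 -8 -8
drop : 11 -8
11   : 11 -8 11
over : 11 -8 11 -8
+    : 11 -8 3
rot  : -8 3 11
swap : -8 11 3
+    : -8 14
dup  : -8 14 14
over : -8 14 14 14

[-8, 14, 14, 14]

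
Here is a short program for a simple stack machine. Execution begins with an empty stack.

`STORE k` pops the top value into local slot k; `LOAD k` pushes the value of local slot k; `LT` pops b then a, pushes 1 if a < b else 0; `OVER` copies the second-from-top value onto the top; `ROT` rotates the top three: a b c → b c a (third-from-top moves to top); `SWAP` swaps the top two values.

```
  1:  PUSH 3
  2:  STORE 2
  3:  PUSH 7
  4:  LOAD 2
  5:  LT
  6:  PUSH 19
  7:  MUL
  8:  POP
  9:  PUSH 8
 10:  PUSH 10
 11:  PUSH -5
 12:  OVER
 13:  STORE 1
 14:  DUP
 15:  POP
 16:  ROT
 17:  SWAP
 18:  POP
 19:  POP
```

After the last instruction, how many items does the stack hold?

PUSH 3  → 3
STORE 2 → (empty)
PUSH 7  → 7
LOAD 2  → 7 3
LT      → 0
PUSH 19 → 0 19
MUL     → 0
POP     → (empty)
PUSH 8  → 8
PUSH 10 → 8 10
PUSH -5 → 8 10 -5
OVER    → 8 10 -5 10
STORE 1 → 8 10 -5
DUP     → 8 10 -5 -5
POP     → 8 10 -5
ROT     → 10 -5 8
SWAP    → 10 8 -5
POP     → 10 8
POP     → 10

1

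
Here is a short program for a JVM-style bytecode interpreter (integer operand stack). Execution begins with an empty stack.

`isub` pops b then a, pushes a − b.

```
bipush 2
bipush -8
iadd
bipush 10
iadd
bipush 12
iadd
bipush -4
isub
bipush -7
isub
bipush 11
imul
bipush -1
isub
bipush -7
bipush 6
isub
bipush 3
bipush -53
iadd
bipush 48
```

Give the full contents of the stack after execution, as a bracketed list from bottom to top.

[298, -13, -50, 48]

bipush 2    [2]
bipush -8   [2, -8]
iadd        [-6]
bipush 10   [-6, 10]
iadd        [4]
bipush 12   [4, 12]
iadd        [16]
bipush -4   [16, -4]
isub        [20]
bipush -7   [20, -7]
isub        [27]
bipush 11   [27, 11]
imul        [297]
bipush -1   [297, -1]
isub        [298]
bipush -7   [298, -7]
bipush 6    [298, -7, 6]
isub        [298, -13]
bipush 3    [298, -13, 3]
bipush -53  [298, -13, 3, -53]
iadd        [298, -13, -50]
bipush 48   [298, -13, -50, 48]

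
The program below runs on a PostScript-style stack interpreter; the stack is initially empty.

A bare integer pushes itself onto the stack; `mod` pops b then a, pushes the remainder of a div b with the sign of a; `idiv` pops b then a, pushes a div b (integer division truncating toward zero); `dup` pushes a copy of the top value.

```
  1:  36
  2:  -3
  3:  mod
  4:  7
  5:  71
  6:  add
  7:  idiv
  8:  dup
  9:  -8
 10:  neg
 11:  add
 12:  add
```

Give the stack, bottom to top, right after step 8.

36   → [36]
-3   → [36, -3]
mod  → [0]
7    → [0, 7]
71   → [0, 7, 71]
add  → [0, 78]
idiv → [0]
dup  → [0, 0]

[0, 0]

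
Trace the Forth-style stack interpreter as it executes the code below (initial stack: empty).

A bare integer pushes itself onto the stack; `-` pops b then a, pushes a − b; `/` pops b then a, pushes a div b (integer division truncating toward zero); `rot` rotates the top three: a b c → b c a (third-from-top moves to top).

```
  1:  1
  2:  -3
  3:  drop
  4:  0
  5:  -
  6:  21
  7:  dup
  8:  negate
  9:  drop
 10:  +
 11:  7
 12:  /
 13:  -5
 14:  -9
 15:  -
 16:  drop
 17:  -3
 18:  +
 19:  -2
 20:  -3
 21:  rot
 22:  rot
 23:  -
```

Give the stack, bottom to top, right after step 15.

1       1
-3      1 -3
drop    1
0       1 0
-       1
21      1 21
dup     1 21 21
negate  1 21 -21
drop    1 21
+       22
7       22 7
/       3
-5      3 -5
-9      3 -5 -9
-       3 4

[3, 4]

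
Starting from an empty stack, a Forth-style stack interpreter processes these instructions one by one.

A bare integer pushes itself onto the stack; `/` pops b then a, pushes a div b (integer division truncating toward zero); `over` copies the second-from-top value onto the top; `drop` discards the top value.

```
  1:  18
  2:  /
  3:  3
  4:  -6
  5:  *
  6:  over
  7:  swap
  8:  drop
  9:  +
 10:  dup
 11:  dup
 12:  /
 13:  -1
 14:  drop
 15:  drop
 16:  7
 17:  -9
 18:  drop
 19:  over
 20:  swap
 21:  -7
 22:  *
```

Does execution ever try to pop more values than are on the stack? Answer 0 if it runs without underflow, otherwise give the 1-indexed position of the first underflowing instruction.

2

18  18
/  — needs 2 operands, stack has 1 → underflow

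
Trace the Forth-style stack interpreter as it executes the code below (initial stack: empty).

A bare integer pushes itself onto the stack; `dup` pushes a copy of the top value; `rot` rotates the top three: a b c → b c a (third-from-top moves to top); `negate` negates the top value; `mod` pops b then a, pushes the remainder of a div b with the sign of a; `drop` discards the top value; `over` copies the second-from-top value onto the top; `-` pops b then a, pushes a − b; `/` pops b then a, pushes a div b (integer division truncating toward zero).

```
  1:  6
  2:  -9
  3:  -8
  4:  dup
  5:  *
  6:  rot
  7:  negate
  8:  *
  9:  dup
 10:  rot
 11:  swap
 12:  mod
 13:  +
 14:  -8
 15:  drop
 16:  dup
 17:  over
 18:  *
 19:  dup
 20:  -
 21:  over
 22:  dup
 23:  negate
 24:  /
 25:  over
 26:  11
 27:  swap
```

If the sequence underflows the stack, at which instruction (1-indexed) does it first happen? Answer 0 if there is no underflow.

6      -> [6]
-9     -> [6, -9]
-8     -> [6, -9, -8]
dup    -> [6, -9, -8, -8]
*      -> [6, -9, 64]
rot    -> [-9, 64, 6]
negate -> [-9, 64, -6]
*      -> [-9, -384]
dup    -> [-9, -384, -384]
rot    -> [-384, -384, -9]
swap   -> [-384, -9, -384]
mod    -> [-384, -9]
+      -> [-393]
-8     -> [-393, -8]
drop   -> [-393]
dup    -> [-393, -393]
over   -> [-393, -393, -393]
*      -> [-393, 154449]
dup    -> [-393, 154449, 154449]
-      -> [-393, 0]
over   -> [-393, 0, -393]
dup    -> [-393, 0, -393, -393]
negate -> [-393, 0, -393, 393]
/      -> [-393, 0, -1]
over   -> [-393, 0, -1, 0]
11     -> [-393, 0, -1, 0, 11]
swap   -> [-393, 0, -1, 11, 0]

0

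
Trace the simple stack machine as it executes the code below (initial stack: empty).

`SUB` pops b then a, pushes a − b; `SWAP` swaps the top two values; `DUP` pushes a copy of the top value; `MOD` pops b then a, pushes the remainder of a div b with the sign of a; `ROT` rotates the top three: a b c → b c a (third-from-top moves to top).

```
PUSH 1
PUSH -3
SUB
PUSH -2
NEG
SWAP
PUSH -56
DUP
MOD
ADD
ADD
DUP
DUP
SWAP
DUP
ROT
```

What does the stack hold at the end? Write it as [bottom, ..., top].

[6, 6, 6, 6]

PUSH 1   -> [1]
PUSH -3  -> [1, -3]
SUB      -> [4]
PUSH -2  -> [4, -2]
NEG      -> [4, 2]
SWAP     -> [2, 4]
PUSH -56 -> [2, 4, -56]
DUP      -> [2, 4, -56, -56]
MOD      -> [2, 4, 0]
ADD      -> [2, 4]
ADD      -> [6]
DUP      -> [6, 6]
DUP      -> [6, 6, 6]
SWAP     -> [6, 6, 6]
DUP      -> [6, 6, 6, 6]
ROT      -> [6, 6, 6, 6]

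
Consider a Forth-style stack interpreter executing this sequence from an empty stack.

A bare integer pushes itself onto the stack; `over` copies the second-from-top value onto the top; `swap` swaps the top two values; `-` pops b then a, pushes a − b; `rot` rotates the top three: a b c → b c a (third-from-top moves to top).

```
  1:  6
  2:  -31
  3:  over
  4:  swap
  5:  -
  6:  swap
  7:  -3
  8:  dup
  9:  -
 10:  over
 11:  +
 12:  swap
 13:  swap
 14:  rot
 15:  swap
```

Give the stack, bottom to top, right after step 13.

[37, 6, 6]

6    → [6]
-31  → [6, -31]
over → [6, -31, 6]
swap → [6, 6, -31]
-    → [6, 37]
swap → [37, 6]
-3   → [37, 6, -3]
dup  → [37, 6, -3, -3]
-    → [37, 6, 0]
over → [37, 6, 0, 6]
+    → [37, 6, 6]
swap → [37, 6, 6]
swap → [37, 6, 6]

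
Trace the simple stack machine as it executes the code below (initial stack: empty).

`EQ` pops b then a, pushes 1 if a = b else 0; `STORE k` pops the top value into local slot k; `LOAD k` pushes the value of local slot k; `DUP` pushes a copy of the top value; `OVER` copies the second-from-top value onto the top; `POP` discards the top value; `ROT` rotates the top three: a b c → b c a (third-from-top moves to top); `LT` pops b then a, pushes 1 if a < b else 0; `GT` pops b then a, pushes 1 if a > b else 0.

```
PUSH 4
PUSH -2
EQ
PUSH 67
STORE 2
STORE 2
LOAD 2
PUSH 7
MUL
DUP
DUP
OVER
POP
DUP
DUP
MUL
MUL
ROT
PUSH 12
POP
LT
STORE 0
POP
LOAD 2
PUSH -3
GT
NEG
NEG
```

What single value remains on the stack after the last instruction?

1

PUSH 4  -> 4
PUSH -2 -> 4 -2
EQ      -> 0
PUSH 67 -> 0 67
STORE 2 -> 0
STORE 2 -> (empty)
LOAD 2  -> 0
PUSH 7  -> 0 7
MUL     -> 0
DUP     -> 0 0
DUP     -> 0 0 0
OVER    -> 0 0 0 0
POP     -> 0 0 0
DUP     -> 0 0 0 0
DUP     -> 0 0 0 0 0
MUL     -> 0 0 0 0
MUL     -> 0 0 0
ROT     -> 0 0 0
PUSH 12 -> 0 0 0 12
POP     -> 0 0 0
LT      -> 0 0
STORE 0 -> 0
POP     -> (empty)
LOAD 2  -> 0
PUSH -3 -> 0 -3
GT      -> 1
NEG     -> -1
NEG     -> 1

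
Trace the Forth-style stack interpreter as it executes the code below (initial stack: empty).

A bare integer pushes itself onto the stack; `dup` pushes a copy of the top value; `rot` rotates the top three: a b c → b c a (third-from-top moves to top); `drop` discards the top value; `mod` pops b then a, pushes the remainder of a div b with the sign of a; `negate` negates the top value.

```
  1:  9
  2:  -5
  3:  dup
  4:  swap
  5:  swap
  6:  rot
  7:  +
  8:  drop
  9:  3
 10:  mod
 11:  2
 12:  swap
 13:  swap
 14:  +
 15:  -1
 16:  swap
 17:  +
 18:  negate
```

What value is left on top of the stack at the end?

9      -> 9
-5     -> 9 -5
dup    -> 9 -5 -5
swap   -> 9 -5 -5
swap   -> 9 -5 -5
rot    -> -5 -5 9
+      -> -5 4
drop   -> -5
3      -> -5 3
mod    -> -2
2      -> -2 2
swap   -> 2 -2
swap   -> -2 2
+      -> 0
-1     -> 0 -1
swap   -> -1 0
+      -> -1
negate -> 1

1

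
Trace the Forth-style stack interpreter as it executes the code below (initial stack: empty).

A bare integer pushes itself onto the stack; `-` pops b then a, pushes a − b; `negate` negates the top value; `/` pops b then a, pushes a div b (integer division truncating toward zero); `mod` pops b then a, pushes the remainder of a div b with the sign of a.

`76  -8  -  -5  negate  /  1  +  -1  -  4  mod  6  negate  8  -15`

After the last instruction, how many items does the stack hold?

4

76     : 76
-8     : 76 -8
-      : 84
-5     : 84 -5
negate : 84 5
/      : 16
1      : 16 1
+      : 17
-1     : 17 -1
-      : 18
4      : 18 4
mod    : 2
6      : 2 6
negate : 2 -6
8      : 2 -6 8
-15    : 2 -6 8 -15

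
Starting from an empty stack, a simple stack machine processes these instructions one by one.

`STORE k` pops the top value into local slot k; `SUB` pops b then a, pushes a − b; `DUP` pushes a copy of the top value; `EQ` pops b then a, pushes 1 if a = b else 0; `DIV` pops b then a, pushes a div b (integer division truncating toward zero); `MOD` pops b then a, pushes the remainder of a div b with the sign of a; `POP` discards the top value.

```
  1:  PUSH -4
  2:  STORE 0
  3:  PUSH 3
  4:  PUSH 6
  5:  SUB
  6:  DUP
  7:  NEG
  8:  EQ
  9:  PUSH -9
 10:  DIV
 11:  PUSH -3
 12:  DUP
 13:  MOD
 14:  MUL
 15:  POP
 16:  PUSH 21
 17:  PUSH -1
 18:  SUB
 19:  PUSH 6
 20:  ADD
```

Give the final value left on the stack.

28

PUSH -4 -> [-4]
STORE 0 -> []
PUSH 3  -> [3]
PUSH 6  -> [3, 6]
SUB     -> [-3]
DUP     -> [-3, -3]
NEG     -> [-3, 3]
EQ      -> [0]
PUSH -9 -> [0, -9]
DIV     -> [0]
PUSH -3 -> [0, -3]
DUP     -> [0, -3, -3]
MOD     -> [0, 0]
MUL     -> [0]
POP     -> []
PUSH 21 -> [21]
PUSH -1 -> [21, -1]
SUB     -> [22]
PUSH 6  -> [22, 6]
ADD     -> [28]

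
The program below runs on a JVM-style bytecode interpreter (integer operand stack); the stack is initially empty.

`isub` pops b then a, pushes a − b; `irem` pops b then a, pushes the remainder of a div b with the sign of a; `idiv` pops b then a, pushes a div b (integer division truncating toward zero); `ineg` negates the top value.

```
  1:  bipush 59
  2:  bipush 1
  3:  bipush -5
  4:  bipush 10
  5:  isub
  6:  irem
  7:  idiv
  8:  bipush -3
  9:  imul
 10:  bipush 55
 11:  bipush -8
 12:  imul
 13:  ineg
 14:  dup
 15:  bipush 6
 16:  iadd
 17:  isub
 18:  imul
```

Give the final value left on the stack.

1062

bipush 59 -> 59
bipush 1  -> 59 1
bipush -5 -> 59 1 -5
bipush 10 -> 59 1 -5 10
isub      -> 59 1 -15
irem      -> 59 1
idiv      -> 59
bipush -3 -> 59 -3
imul      -> -177
bipush 55 -> -177 55
bipush -8 -> -177 55 -8
imul      -> -177 -440
ineg      -> -177 440
dup       -> -177 440 440
bipush 6  -> -177 440 440 6
iadd      -> -177 440 446
isub      -> -177 -6
imul      -> 1062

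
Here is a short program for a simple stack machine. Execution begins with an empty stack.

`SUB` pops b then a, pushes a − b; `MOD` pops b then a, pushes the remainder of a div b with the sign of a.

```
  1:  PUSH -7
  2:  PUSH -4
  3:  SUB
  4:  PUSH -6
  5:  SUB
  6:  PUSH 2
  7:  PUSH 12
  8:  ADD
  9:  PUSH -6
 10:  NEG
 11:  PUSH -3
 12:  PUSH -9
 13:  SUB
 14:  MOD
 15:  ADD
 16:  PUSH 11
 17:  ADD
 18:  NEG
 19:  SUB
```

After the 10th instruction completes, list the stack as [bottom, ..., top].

[3, 14, 6]

PUSH -7 : -7
PUSH -4 : -7 -4
SUB     : -3
PUSH -6 : -3 -6
SUB     : 3
PUSH 2  : 3 2
PUSH 12 : 3 2 12
ADD     : 3 14
PUSH -6 : 3 14 -6
NEG     : 3 14 6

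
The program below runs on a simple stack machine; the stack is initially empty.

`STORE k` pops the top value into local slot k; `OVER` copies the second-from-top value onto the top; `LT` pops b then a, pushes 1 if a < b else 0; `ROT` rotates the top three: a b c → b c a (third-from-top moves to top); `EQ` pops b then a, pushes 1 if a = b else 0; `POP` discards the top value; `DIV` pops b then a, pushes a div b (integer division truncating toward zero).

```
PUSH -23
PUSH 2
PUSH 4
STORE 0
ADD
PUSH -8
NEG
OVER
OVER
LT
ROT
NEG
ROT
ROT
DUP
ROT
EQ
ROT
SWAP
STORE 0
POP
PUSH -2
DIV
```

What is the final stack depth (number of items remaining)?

1

PUSH -23  -23
PUSH 2    -23 2
PUSH 4    -23 2 4
STORE 0   -23 2
ADD       -21
PUSH -8   -21 -8
NEG       -21 8
OVER      -21 8 -21
OVER      -21 8 -21 8
LT        -21 8 1
ROT       8 1 -21
NEG       8 1 21
ROT       1 21 8
ROT       21 8 1
DUP       21 8 1 1
ROT       21 1 1 8
EQ        21 1 0
ROT       1 0 21
SWAP      1 21 0
STORE 0   1 21
POP       1
PUSH -2   1 -2
DIV       0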